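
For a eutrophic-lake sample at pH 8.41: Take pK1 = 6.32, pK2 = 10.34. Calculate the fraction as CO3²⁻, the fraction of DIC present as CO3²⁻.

α₂ = 0.0115

α₂ = 1 / (1 + [H⁺]/K2 + [H⁺]²/(K1K2)) = 1 / (1 + 10^+1.93 + 10^-0.16)
   = 1 / (1 + 85.114 + 0.69183) = 1/86.806 = 0.01152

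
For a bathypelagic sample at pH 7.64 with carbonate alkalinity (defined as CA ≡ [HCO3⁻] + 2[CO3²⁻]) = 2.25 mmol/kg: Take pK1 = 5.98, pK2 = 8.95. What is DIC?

DIC = 2.19 mmol/kg

CA = [HCO3⁻] + 2[CO3²⁻] = (α₁ + 2α₂)·DIC
At pH 7.64: [H⁺]/K1 = 10^-1.66 = 0.021878, K2/[H⁺] = 10^-1.31 = 0.048978
α₁ = 1/(1 + 0.021878 + 0.048978) = 1/1.0709 = 0.9338; α₂ = α₁·K2/[H⁺] = 0.04574
α₁ + 2α₂ = 1.0253
DIC = CA / (α₁ + 2α₂) = 2.25 / 1.0253 = 2.19 mmol/kg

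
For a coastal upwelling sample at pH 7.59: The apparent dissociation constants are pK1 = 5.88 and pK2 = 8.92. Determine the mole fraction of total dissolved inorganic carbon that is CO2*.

α₀ = 0.0183

α₀ = 1 / (1 + K1/[H⁺] + K1K2/[H⁺]²) = 1 / (1 + 10^+1.71 + 10^+0.38)
   = 1 / (1 + 51.286 + 2.3988) = 1/54.685 = 0.01829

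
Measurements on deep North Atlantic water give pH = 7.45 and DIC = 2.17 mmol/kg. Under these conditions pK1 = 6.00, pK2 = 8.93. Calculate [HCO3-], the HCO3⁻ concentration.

α₁ = 1 / (1 + [H⁺]/K1 + K2/[H⁺]) = 1 / (1 + 10^-1.45 + 10^-1.48)
   = 1 / (1 + 0.035481 + 0.033113) = 1/1.0686 = 0.9358
[HCO3⁻] = α₁ × DIC = 0.9358 × 2.17 = 2.03 mmol/kg

[HCO3⁻] = 2.03 mmol/kg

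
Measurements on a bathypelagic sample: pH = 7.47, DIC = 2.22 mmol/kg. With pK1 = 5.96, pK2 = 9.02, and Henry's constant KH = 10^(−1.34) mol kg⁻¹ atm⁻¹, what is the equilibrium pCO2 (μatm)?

pCO2 = 1420 μatm

α₀ = 1 / (1 + K1/[H⁺] + K1K2/[H⁺]²) = 1 / (1 + 10^+1.51 + 10^-0.04)
   = 1 / (1 + 32.359 + 0.91201) = 1/34.271 = 0.02918
[CO2*] = α₀ × DIC = 0.02918 × 2.22 = 0.06478 mmol/kg
pCO2 = [CO2*]/KH = 6.478×10^-5 / 4.571×10^-2 = 1420 μatm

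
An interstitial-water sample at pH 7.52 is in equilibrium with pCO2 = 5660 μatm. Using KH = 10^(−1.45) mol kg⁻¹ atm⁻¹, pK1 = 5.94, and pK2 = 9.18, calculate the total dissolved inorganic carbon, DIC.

[CO2*] = KH · pCO2 = 10^(−1.45) × 5660×10^-6 = 2.008×10^-4 mol/kg
α₀ = 1/(1 + K1/[H⁺] + K1K2/[H⁺]²) = 1/(1 + 10^+1.58 + 10^-0.08) = 0.02509
DIC = [CO2*]/α₀ = 2.008×10^-4 / 0.02509 = 8.00 mmol/kg

DIC = 8.00 mmol/kg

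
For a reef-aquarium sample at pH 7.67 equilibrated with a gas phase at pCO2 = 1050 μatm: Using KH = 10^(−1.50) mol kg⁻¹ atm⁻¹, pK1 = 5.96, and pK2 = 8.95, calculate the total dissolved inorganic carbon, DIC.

DIC = 1.83 mmol/kg

[CO2*] = KH · pCO2 = 10^(−1.50) × 1050×10^-6 = 3.320×10^-5 mol/kg
α₀ = 1/(1 + K1/[H⁺] + K1K2/[H⁺]²) = 1/(1 + 10^+1.71 + 10^+0.43) = 0.01819
DIC = [CO2*]/α₀ = 3.320×10^-5 / 0.01819 = 1.83 mmol/kg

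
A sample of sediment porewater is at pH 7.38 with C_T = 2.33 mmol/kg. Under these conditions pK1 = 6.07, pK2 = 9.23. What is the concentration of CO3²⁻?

[CO3²⁻] = 0.0310 mmol/kg

α₂ = 1 / (1 + [H⁺]/K2 + [H⁺]²/(K1K2)) = 1 / (1 + 10^+1.85 + 10^+0.54)
   = 1 / (1 + 70.795 + 3.4674) = 1/75.262 = 0.01329
[CO3²⁻] = α₂ × DIC = 0.01329 × 2.33 = 0.0310 mmol/kg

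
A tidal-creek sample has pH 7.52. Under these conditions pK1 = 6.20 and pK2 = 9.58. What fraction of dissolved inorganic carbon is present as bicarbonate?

α₁ = 0.946

α₁ = 1 / (1 + [H⁺]/K1 + K2/[H⁺]) = 1 / (1 + 10^-1.32 + 10^-2.06)
   = 1 / (1 + 0.047863 + 0.0087096) = 1/1.0566 = 0.9465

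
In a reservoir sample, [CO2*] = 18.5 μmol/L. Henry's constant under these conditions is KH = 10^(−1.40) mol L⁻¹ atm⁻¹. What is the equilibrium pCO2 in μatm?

KH = 10^(−1.40) = 3.981×10^-2 mol L⁻¹ atm⁻¹
pCO2 = [CO2*]/KH = 18.5×10^-6 / 3.981×10^-2 = 4.65×10^-4 atm = 465 μatm

pCO2 = 465 μatm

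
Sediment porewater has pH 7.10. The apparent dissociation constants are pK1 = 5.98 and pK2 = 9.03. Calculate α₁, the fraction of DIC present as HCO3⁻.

α₁ = 0.919

α₁ = 1 / (1 + [H⁺]/K1 + K2/[H⁺]) = 1 / (1 + 10^-1.12 + 10^-1.93)
   = 1 / (1 + 0.075858 + 0.011749) = 1/1.0876 = 0.9194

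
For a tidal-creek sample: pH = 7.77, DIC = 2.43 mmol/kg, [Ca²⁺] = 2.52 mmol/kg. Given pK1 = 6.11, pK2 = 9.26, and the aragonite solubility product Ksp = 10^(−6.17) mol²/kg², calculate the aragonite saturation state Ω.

α₂ = 1 / (1 + [H⁺]/K2 + [H⁺]²/(K1K2)) = 1 / (1 + 10^+1.49 + 10^-0.17)
   = 1 / (1 + 30.903 + 0.67608) = 1/32.579 = 0.03069
[CO3²⁻] = α₂ × DIC = 0.03069 × 2.43 = 0.07459 mmol/kg
Ksp = 10^(−6.17) = 6.761×10^-7
Ω = [Ca²⁺][CO3²⁻]/Ksp = (2.52×10^-3)(7.459×10^-5) / 6.761×10^-7 = 0.278

Ω = 0.278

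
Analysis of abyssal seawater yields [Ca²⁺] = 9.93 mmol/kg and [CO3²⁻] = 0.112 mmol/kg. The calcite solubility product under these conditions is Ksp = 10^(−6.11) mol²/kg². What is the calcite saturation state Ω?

Ksp = 10^(−6.11) = 7.762×10^-7
Ω = [Ca²⁺][CO3²⁻]/Ksp = (9.93×10^-3)(0.112×10^-3) / 7.762×10^-7 = 1.43

Ω = 1.43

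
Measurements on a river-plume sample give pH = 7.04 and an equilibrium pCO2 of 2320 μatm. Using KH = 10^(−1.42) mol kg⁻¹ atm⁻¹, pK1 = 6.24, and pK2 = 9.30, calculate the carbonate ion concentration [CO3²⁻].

[CO2*] = KH · pCO2 = 10^(−1.42) × 2320×10^-6 = 8.820×10^-5 mol/kg
α₀ = 1/(1 + K1/[H⁺] + K1K2/[H⁺]²) = 1/(1 + 10^+0.80 + 10^-1.46) = 0.1362
DIC = [CO2*]/α₀ = 8.820×10^-5 / 0.1362 = 0.6478 mmol/kg
[CO3²⁻] = α₂·DIC; α₂ = 0.004721, so [CO3²⁻] = 0.004721 × 0.6478 = 0.00306 mmol/kg = 3.06 μmol/kg

[CO3²⁻] = 3.06 μmol/kg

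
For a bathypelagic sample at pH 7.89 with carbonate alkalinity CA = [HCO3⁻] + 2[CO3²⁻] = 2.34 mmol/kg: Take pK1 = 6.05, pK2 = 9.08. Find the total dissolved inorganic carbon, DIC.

DIC = 2.24 mmol/kg

CA = [HCO3⁻] + 2[CO3²⁻] = (α₁ + 2α₂)·DIC
At pH 7.89: [H⁺]/K1 = 10^-1.84 = 0.014454, K2/[H⁺] = 10^-1.19 = 0.064565
α₁ = 1/(1 + 0.014454 + 0.064565) = 1/1.0790 = 0.9268; α₂ = α₁·K2/[H⁺] = 0.05984
α₁ + 2α₂ = 1.0464
DIC = CA / (α₁ + 2α₂) = 2.34 / 1.0464 = 2.24 mmol/kg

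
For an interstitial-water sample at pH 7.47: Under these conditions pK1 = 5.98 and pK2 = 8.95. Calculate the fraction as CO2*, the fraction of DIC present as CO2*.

α₀ = 0.0304

α₀ = 1 / (1 + K1/[H⁺] + K1K2/[H⁺]²) = 1 / (1 + 10^+1.49 + 10^+0.01)
   = 1 / (1 + 30.903 + 1.0233) = 1/32.926 = 0.03037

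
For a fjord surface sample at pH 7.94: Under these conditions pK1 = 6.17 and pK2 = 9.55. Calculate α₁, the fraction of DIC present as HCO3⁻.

α₁ = 0.960

α₁ = 1 / (1 + [H⁺]/K1 + K2/[H⁺]) = 1 / (1 + 10^-1.77 + 10^-1.61)
   = 1 / (1 + 0.016982 + 0.024547) = 1/1.0415 = 0.9601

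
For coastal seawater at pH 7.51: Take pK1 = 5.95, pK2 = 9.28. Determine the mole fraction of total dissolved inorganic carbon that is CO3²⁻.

α₂ = 0.0163

α₂ = 1 / (1 + [H⁺]/K2 + [H⁺]²/(K1K2)) = 1 / (1 + 10^+1.77 + 10^+0.21)
   = 1 / (1 + 58.884 + 1.6218) = 1/61.506 = 0.01626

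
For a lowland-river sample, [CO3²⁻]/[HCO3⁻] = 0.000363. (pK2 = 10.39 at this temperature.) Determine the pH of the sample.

pH = 6.95

From K2 = [H⁺][CO3²⁻]/[HCO3⁻]:  pH = pK2 + log₁₀([CO3²⁻]/[HCO3⁻])
log₁₀(0.000363) = -3.440
pH = 10.39 + (-3.440) = 6.95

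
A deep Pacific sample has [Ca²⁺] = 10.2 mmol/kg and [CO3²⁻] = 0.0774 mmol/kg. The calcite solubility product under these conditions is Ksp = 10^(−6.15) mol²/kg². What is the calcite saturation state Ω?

Ω = 1.12

Ksp = 10^(−6.15) = 7.079×10^-7
Ω = [Ca²⁺][CO3²⁻]/Ksp = (10.2×10^-3)(0.0774×10^-3) / 7.079×10^-7 = 1.12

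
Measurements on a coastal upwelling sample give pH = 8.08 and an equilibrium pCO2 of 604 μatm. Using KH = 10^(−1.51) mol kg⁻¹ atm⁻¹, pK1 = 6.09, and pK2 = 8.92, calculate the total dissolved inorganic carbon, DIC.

[CO2*] = KH · pCO2 = 10^(−1.51) × 604×10^-6 = 1.867×10^-5 mol/kg
α₀ = 1/(1 + K1/[H⁺] + K1K2/[H⁺]²) = 1/(1 + 10^+1.99 + 10^+1.15) = 0.008861
DIC = [CO2*]/α₀ = 1.867×10^-5 / 0.008861 = 2.11 mmol/kg

DIC = 2.11 mmol/kg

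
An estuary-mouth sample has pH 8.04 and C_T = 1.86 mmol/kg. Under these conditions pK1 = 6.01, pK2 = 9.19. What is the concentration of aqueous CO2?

α₀ = 1 / (1 + K1/[H⁺] + K1K2/[H⁺]²) = 1 / (1 + 10^+2.03 + 10^+0.88)
   = 1 / (1 + 107.15 + 7.5858) = 1/115.74 = 0.008640
[CO2*] = α₀ × DIC = 0.008640 × 1.86 = 0.0161 mmol/kg = 16.1 μmol/kg

[CO2*] = 16.1 μmol/kg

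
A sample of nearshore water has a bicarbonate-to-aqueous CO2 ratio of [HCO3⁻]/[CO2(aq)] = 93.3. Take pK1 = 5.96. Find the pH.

pH = 7.93

From K1 = [H⁺][HCO3⁻]/[CO2(aq)]:  pH = pK1 + log₁₀([HCO3⁻]/[CO2(aq)])
log₁₀(93.3) = +1.970
pH = 5.96 + (+1.970) = 7.93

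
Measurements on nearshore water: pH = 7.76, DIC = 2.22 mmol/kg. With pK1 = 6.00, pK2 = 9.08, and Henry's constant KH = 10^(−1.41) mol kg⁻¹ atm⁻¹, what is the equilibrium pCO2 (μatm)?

pCO2 = 931 μatm

α₀ = 1 / (1 + K1/[H⁺] + K1K2/[H⁺]²) = 1 / (1 + 10^+1.76 + 10^+0.44)
   = 1 / (1 + 57.544 + 2.7542) = 1/61.298 = 0.01631
[CO2*] = α₀ × DIC = 0.01631 × 2.22 = 0.03622 mmol/kg
pCO2 = [CO2*]/KH = 3.622×10^-5 / 3.890×10^-2 = 931 μatm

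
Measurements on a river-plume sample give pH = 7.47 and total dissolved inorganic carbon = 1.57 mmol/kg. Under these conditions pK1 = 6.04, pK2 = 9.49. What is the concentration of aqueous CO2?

[CO2*] = 0.0557 mmol/kg

α₀ = 1 / (1 + K1/[H⁺] + K1K2/[H⁺]²) = 1 / (1 + 10^+1.43 + 10^-0.59)
   = 1 / (1 + 26.915 + 0.25704) = 1/28.172 = 0.03550
[CO2*] = α₀ × DIC = 0.03550 × 1.57 = 0.0557 mmol/kg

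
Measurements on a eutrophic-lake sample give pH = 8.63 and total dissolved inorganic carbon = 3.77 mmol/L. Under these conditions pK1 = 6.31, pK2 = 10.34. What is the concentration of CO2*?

α₀ = 1 / (1 + K1/[H⁺] + K1K2/[H⁺]²) = 1 / (1 + 10^+2.32 + 10^+0.61)
   = 1 / (1 + 208.93 + 4.0738) = 1/214.00 = 0.004673
[CO2*] = α₀ × DIC = 0.004673 × 3.77 = 0.0176 mmol/L = 17.6 μmol/L

[CO2*] = 17.6 μmol/L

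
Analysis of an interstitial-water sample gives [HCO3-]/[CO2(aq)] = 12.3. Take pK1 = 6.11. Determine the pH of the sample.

pH = 7.20

From K1 = [H⁺][HCO3-]/[CO2(aq)]:  pH = pK1 + log₁₀([HCO3-]/[CO2(aq)])
log₁₀(12.3) = +1.090
pH = 6.11 + (+1.090) = 7.20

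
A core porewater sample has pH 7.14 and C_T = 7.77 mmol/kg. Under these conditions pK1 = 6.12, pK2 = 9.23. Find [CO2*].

α₀ = 1 / (1 + K1/[H⁺] + K1K2/[H⁺]²) = 1 / (1 + 10^+1.02 + 10^-1.07)
   = 1 / (1 + 10.471 + 0.085114) = 1/11.556 = 0.08653
[CO2*] = α₀ × DIC = 0.08653 × 7.77 = 0.672 mmol/kg

[CO2*] = 0.672 mmol/kg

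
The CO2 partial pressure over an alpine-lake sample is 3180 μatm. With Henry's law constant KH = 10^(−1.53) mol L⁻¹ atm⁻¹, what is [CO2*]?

KH = 10^(−1.53) = 2.951×10^-2 mol L⁻¹ atm⁻¹
[CO2*] = KH · pCO2 = 2.951×10^-2 × 3180×10^-6 atm = 9.38×10^-5 mol/L

[CO2*] = 93.8 μmol/L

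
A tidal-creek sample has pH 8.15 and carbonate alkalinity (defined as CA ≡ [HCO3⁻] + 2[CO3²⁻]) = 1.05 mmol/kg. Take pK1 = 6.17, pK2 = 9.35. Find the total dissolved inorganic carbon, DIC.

CA = [HCO3⁻] + 2[CO3²⁻] = (α₁ + 2α₂)·DIC
At pH 8.15: [H⁺]/K1 = 10^-1.98 = 0.010471, K2/[H⁺] = 10^-1.20 = 0.063096
α₁ = 1/(1 + 0.010471 + 0.063096) = 1/1.0736 = 0.9315; α₂ = α₁·K2/[H⁺] = 0.05877
α₁ + 2α₂ = 1.0490
DIC = CA / (α₁ + 2α₂) = 1.05 / 1.0490 = 1.00 mmol/kg

DIC = 1.00 mmol/kg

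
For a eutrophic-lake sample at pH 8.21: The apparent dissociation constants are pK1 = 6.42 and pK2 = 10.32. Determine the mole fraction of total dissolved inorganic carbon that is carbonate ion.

α₂ = 1 / (1 + [H⁺]/K2 + [H⁺]²/(K1K2)) = 1 / (1 + 10^+2.11 + 10^+0.32)
   = 1 / (1 + 128.82 + 2.0893) = 1/131.91 = 0.007581

α₂ = 0.00758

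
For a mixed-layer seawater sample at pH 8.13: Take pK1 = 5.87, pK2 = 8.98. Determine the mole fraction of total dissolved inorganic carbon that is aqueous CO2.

α₀ = 1 / (1 + K1/[H⁺] + K1K2/[H⁺]²) = 1 / (1 + 10^+2.26 + 10^+1.41)
   = 1 / (1 + 181.97 + 25.704) = 1/208.67 = 0.004792

α₀ = 0.00479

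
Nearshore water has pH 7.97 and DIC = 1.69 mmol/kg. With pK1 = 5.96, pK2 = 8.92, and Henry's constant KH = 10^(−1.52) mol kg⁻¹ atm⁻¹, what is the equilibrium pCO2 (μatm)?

pCO2 = 487 μatm

α₀ = 1 / (1 + K1/[H⁺] + K1K2/[H⁺]²) = 1 / (1 + 10^+2.01 + 10^+1.06)
   = 1 / (1 + 102.33 + 11.482) = 1/114.81 = 0.008710
[CO2*] = α₀ × DIC = 0.008710 × 1.69 = 0.01472 mmol/kg = 14.72 μmol/kg
pCO2 = [CO2*]/KH = 1.472×10^-5 / 3.020×10^-2 = 487 μatm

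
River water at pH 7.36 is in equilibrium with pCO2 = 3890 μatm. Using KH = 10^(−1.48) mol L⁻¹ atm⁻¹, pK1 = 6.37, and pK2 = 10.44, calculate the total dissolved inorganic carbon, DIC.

DIC = 1.39 mmol/L

[CO2*] = KH · pCO2 = 10^(−1.48) × 3890×10^-6 = 1.288×10^-4 mol/L
α₀ = 1/(1 + K1/[H⁺] + K1K2/[H⁺]²) = 1/(1 + 10^+0.99 + 10^-2.09) = 0.09276
DIC = [CO2*]/α₀ = 1.288×10^-4 / 0.09276 = 1.39 mmol/L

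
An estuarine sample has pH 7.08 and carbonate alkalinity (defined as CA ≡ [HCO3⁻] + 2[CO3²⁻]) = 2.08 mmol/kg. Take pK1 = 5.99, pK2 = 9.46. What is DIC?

DIC = 2.24 mmol/kg

CA = [HCO3⁻] + 2[CO3²⁻] = (α₁ + 2α₂)·DIC
At pH 7.08: [H⁺]/K1 = 10^-1.09 = 0.081283, K2/[H⁺] = 10^-2.38 = 0.0041687
α₁ = 1/(1 + 0.081283 + 0.0041687) = 1/1.0855 = 0.9213; α₂ = α₁·K2/[H⁺] = 0.003841
α₁ + 2α₂ = 0.9290
DIC = CA / (α₁ + 2α₂) = 2.08 / 0.9290 = 2.24 mmol/kg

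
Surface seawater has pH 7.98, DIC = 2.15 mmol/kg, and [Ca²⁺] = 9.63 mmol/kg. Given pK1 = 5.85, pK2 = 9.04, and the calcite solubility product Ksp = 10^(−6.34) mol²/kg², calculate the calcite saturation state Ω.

α₂ = 1 / (1 + [H⁺]/K2 + [H⁺]²/(K1K2)) = 1 / (1 + 10^+1.06 + 10^-1.07)
   = 1 / (1 + 11.482 + 0.085114) = 1/12.567 = 0.07958
[CO3²⁻] = α₂ × DIC = 0.07958 × 2.15 = 0.1711 mmol/kg
Ksp = 10^(−6.34) = 4.571×10^-7
Ω = [Ca²⁺][CO3²⁻]/Ksp = (9.63×10^-3)(1.711×10^-4) / 4.571×10^-7 = 3.60

Ω = 3.60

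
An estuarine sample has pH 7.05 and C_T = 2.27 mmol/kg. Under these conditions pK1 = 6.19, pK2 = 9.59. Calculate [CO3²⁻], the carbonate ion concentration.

α₂ = 1 / (1 + [H⁺]/K2 + [H⁺]²/(K1K2)) = 1 / (1 + 10^+2.54 + 10^+1.68)
   = 1 / (1 + 346.74 + 47.863) = 1/395.60 = 0.002528
[CO3²⁻] = α₂ × DIC = 0.002528 × 2.27 = 0.00574 mmol/kg = 5.74 μmol/kg

[CO3²⁻] = 5.74 μmol/kg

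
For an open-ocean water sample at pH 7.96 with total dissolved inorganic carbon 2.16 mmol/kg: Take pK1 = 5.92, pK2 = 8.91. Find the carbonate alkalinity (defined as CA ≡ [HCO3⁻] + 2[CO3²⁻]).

CA = [HCO3⁻] + 2[CO3²⁻] = (α₁ + 2α₂)·DIC
At pH 7.96: [H⁺]/K1 = 10^-2.04 = 0.0091201, K2/[H⁺] = 10^-0.95 = 0.11220
α₁ = 1/(1 + 0.0091201 + 0.11220) = 1/1.1213 = 0.8918; α₂ = α₁·K2/[H⁺] = 0.1001
α₁ + 2α₂ = 1.0919
CA = 1.0919 × 2.16 = 2.36 mmol/kg

CA = 2.36 mmol/kg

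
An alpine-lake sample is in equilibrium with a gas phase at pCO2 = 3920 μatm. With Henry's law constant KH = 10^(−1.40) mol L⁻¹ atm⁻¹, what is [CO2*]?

KH = 10^(−1.40) = 3.981×10^-2 mol L⁻¹ atm⁻¹
[CO2*] = KH · pCO2 = 3.981×10^-2 × 3920×10^-6 atm = 1.56×10^-4 mol/L

[CO2*] = 156 μmol/L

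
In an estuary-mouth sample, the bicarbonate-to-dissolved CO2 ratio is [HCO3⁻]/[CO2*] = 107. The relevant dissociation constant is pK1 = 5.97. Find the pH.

pH = 8.00

From K1 = [H⁺][HCO3⁻]/[CO2*]:  pH = pK1 + log₁₀([HCO3⁻]/[CO2*])
log₁₀(107) = +2.029
pH = 5.97 + (+2.029) = 8.00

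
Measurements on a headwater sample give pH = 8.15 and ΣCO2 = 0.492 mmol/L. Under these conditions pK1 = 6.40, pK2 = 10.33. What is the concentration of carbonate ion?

[CO3²⁻] = 3.17 μmol/L

α₂ = 1 / (1 + [H⁺]/K2 + [H⁺]²/(K1K2)) = 1 / (1 + 10^+2.18 + 10^+0.43)
   = 1 / (1 + 151.36 + 2.6915) = 1/155.05 = 0.006450
[CO3²⁻] = α₂ × DIC = 0.006450 × 0.492 = 0.00317 mmol/L = 3.17 μmol/L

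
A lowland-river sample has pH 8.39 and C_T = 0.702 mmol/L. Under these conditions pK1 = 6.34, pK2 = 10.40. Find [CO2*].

[CO2*] = 6.14 μmol/L

α₀ = 1 / (1 + K1/[H⁺] + K1K2/[H⁺]²) = 1 / (1 + 10^+2.05 + 10^+0.04)
   = 1 / (1 + 112.20 + 1.0965) = 1/114.30 = 0.008749
[CO2*] = α₀ × DIC = 0.008749 × 0.702 = 0.00614 mmol/L = 6.14 μmol/L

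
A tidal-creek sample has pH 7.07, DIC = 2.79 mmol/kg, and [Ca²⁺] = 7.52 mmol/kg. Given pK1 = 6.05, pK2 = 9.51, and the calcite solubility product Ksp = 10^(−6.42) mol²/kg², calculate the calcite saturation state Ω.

α₂ = 1 / (1 + [H⁺]/K2 + [H⁺]²/(K1K2)) = 1 / (1 + 10^+2.44 + 10^+1.42)
   = 1 / (1 + 275.42 + 26.303) = 1/302.73 = 0.003303
[CO3²⁻] = α₂ × DIC = 0.003303 × 2.79 = 0.009216 mmol/kg = 9.216 μmol/kg
Ksp = 10^(−6.42) = 3.802×10^-7
Ω = [Ca²⁺][CO3²⁻]/Ksp = (7.52×10^-3)(9.216×10^-6) / 3.802×10^-7 = 0.182

Ω = 0.182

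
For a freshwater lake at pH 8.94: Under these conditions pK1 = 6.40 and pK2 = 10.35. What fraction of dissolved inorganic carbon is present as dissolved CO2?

α₀ = 0.00277

α₀ = 1 / (1 + K1/[H⁺] + K1K2/[H⁺]²) = 1 / (1 + 10^+2.54 + 10^+1.13)
   = 1 / (1 + 346.74 + 13.490) = 1/361.23 = 0.002768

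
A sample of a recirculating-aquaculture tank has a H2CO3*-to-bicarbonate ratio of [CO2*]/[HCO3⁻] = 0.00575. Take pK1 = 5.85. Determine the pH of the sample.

From K1 = [H⁺][HCO3⁻]/[CO2*]:  pH = pK1 − log₁₀([CO2*]/[HCO3⁻])
log₁₀(0.00575) = -2.240
pH = 5.85 − (-2.240) = 8.09

pH = 8.09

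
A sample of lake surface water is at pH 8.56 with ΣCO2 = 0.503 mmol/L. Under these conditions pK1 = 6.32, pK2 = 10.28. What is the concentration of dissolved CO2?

[CO2*] = 2.82 μmol/L

α₀ = 1 / (1 + K1/[H⁺] + K1K2/[H⁺]²) = 1 / (1 + 10^+2.24 + 10^+0.52)
   = 1 / (1 + 173.78 + 3.3113) = 1/178.09 = 0.005615
[CO2*] = α₀ × DIC = 0.005615 × 0.503 = 0.00282 mmol/L = 2.82 μmol/L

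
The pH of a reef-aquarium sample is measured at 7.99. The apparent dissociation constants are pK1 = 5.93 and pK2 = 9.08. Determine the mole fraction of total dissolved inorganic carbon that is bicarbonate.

α₁ = 1 / (1 + [H⁺]/K1 + K2/[H⁺]) = 1 / (1 + 10^-2.06 + 10^-1.09)
   = 1 / (1 + 0.0087096 + 0.081283) = 1/1.0900 = 0.9174

α₁ = 0.917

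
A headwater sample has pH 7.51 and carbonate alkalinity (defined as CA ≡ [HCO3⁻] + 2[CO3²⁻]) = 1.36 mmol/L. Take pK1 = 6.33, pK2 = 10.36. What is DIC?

DIC = 1.45 mmol/L

CA = [HCO3⁻] + 2[CO3²⁻] = (α₁ + 2α₂)·DIC
At pH 7.51: [H⁺]/K1 = 10^-1.18 = 0.066069, K2/[H⁺] = 10^-2.85 = 0.0014125
α₁ = 1/(1 + 0.066069 + 0.0014125) = 1/1.0675 = 0.9368; α₂ = α₁·K2/[H⁺] = 0.001323
α₁ + 2α₂ = 0.9394
DIC = CA / (α₁ + 2α₂) = 1.36 / 0.9394 = 1.45 mmol/L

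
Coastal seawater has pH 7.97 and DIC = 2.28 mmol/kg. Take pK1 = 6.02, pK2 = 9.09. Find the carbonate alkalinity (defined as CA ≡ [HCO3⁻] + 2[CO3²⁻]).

CA = [HCO3⁻] + 2[CO3²⁻] = (α₁ + 2α₂)·DIC
At pH 7.97: [H⁺]/K1 = 10^-1.95 = 0.011220, K2/[H⁺] = 10^-1.12 = 0.075858
α₁ = 1/(1 + 0.011220 + 0.075858) = 1/1.0871 = 0.9199; α₂ = α₁·K2/[H⁺] = 0.06978
α₁ + 2α₂ = 1.0595
CA = 1.0595 × 2.28 = 2.42 mmol/kg

CA = 2.42 mmol/kg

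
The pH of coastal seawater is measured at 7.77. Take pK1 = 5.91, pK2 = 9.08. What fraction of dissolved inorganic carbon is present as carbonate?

α₂ = 0.0461

α₂ = 1 / (1 + [H⁺]/K2 + [H⁺]²/(K1K2)) = 1 / (1 + 10^+1.31 + 10^-0.55)
   = 1 / (1 + 20.417 + 0.28184) = 1/21.699 = 0.04608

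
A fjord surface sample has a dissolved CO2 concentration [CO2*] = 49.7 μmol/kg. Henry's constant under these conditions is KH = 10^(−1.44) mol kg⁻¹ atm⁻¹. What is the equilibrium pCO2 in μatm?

KH = 10^(−1.44) = 3.631×10^-2 mol kg⁻¹ atm⁻¹
pCO2 = [CO2*]/KH = 49.7×10^-6 / 3.631×10^-2 = 1.37×10^-3 atm = 1370 μatm

pCO2 = 1370 μatm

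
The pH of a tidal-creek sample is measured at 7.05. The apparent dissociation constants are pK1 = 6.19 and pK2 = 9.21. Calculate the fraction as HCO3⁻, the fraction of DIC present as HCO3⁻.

α₁ = 1 / (1 + [H⁺]/K1 + K2/[H⁺]) = 1 / (1 + 10^-0.86 + 10^-2.16)
   = 1 / (1 + 0.13804 + 0.0069183) = 1/1.1450 = 0.8734

α₁ = 0.873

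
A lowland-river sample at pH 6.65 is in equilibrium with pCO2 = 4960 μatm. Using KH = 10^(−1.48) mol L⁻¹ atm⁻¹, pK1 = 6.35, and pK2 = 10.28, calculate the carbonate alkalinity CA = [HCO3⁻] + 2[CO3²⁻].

[CO2*] = KH · pCO2 = 10^(−1.48) × 4960×10^-6 = 1.642×10^-4 mol/L
α₀ = 1/(1 + K1/[H⁺] + K1K2/[H⁺]²) = 1/(1 + 10^+0.30 + 10^-3.33) = 0.3338
DIC = [CO2*]/α₀ = 1.642×10^-4 / 0.3338 = 0.4920 mmol/L
CA = (α₁ + 2α₂)·DIC = (0.6660 + 2×0.0001561) × 0.4920 = 0.328 mmol/L

CA = 0.328 mmol/L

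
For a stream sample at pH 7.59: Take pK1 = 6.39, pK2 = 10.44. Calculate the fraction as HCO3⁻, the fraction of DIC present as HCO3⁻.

α₁ = 0.939

α₁ = 1 / (1 + [H⁺]/K1 + K2/[H⁺]) = 1 / (1 + 10^-1.20 + 10^-2.85)
   = 1 / (1 + 0.063096 + 0.0014125) = 1/1.0645 = 0.9394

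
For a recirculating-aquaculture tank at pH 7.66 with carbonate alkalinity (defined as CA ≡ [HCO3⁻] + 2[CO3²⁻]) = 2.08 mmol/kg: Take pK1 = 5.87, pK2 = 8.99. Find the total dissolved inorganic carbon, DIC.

DIC = 2.02 mmol/kg

CA = [HCO3⁻] + 2[CO3²⁻] = (α₁ + 2α₂)·DIC
At pH 7.66: [H⁺]/K1 = 10^-1.79 = 0.016218, K2/[H⁺] = 10^-1.33 = 0.046774
α₁ = 1/(1 + 0.016218 + 0.046774) = 1/1.0630 = 0.9407; α₂ = α₁·K2/[H⁺] = 0.04400
α₁ + 2α₂ = 1.0287
DIC = CA / (α₁ + 2α₂) = 2.08 / 1.0287 = 2.02 mmol/kg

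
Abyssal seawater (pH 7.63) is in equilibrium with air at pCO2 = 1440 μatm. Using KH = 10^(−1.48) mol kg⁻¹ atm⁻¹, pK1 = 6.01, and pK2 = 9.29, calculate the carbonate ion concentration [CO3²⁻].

[CO2*] = KH · pCO2 = 10^(−1.48) × 1440×10^-6 = 4.768×10^-5 mol/kg
α₀ = 1/(1 + K1/[H⁺] + K1K2/[H⁺]²) = 1/(1 + 10^+1.62 + 10^-0.04) = 0.02294
DIC = [CO2*]/α₀ = 4.768×10^-5 / 0.02294 = 2.079 mmol/kg
[CO3²⁻] = α₂·DIC; α₂ = 0.02092, so [CO3²⁻] = 0.02092 × 2.079 = 0.0435 mmol/kg

[CO3²⁻] = 0.0435 mmol/kg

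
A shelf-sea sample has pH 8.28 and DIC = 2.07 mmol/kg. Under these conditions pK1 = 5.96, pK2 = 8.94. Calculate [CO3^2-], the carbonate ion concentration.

α₂ = 1 / (1 + [H⁺]/K2 + [H⁺]²/(K1K2)) = 1 / (1 + 10^+0.66 + 10^-1.66)
   = 1 / (1 + 4.5709 + 0.021878) = 1/5.5928 = 0.1788
[CO3²⁻] = α₂ × DIC = 0.1788 × 2.07 = 0.370 mmol/kg

[CO3²⁻] = 0.370 mmol/kg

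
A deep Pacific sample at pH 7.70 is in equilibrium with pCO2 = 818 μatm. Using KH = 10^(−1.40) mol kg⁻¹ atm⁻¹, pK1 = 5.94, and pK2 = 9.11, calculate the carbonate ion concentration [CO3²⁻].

[CO2*] = KH · pCO2 = 10^(−1.40) × 818×10^-6 = 3.257×10^-5 mol/kg
α₀ = 1/(1 + K1/[H⁺] + K1K2/[H⁺]²) = 1/(1 + 10^+1.76 + 10^+0.35) = 0.01645
DIC = [CO2*]/α₀ = 3.257×10^-5 / 0.01645 = 1.979 mmol/kg
[CO3²⁻] = α₂·DIC; α₂ = 0.03683, so [CO3²⁻] = 0.03683 × 1.979 = 0.0729 mmol/kg

[CO3²⁻] = 0.0729 mmol/kg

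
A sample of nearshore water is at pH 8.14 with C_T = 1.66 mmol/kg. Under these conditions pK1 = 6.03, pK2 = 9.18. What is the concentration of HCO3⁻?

[HCO3⁻] = 1.51 mmol/kg

α₁ = 1 / (1 + [H⁺]/K1 + K2/[H⁺]) = 1 / (1 + 10^-2.11 + 10^-1.04)
   = 1 / (1 + 0.0077625 + 0.091201) = 1/1.0990 = 0.9099
[HCO3⁻] = α₁ × DIC = 0.9099 × 1.66 = 1.51 mmol/kg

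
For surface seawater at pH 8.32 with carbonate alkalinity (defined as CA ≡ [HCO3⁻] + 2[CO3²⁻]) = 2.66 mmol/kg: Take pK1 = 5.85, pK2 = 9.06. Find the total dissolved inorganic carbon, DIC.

DIC = 2.31 mmol/kg

CA = [HCO3⁻] + 2[CO3²⁻] = (α₁ + 2α₂)·DIC
At pH 8.32: [H⁺]/K1 = 10^-2.47 = 0.0033884, K2/[H⁺] = 10^-0.74 = 0.18197
α₁ = 1/(1 + 0.0033884 + 0.18197) = 1/1.1854 = 0.8436; α₂ = α₁·K2/[H⁺] = 0.1535
α₁ + 2α₂ = 1.1507
DIC = CA / (α₁ + 2α₂) = 2.66 / 1.1507 = 2.31 mmol/kg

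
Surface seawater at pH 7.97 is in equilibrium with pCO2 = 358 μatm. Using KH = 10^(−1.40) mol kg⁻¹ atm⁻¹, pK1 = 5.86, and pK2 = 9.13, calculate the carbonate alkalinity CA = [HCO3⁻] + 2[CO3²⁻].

[CO2*] = KH · pCO2 = 10^(−1.40) × 358×10^-6 = 1.425×10^-5 mol/kg
α₀ = 1/(1 + K1/[H⁺] + K1K2/[H⁺]²) = 1/(1 + 10^+2.11 + 10^+0.95) = 0.007208
DIC = [CO2*]/α₀ = 1.425×10^-5 / 0.007208 = 1.977 mmol/kg
CA = (α₁ + 2α₂)·DIC = (0.9286 + 2×0.06424) × 1.977 = 2.09 mmol/kg

CA = 2.09 mmol/kg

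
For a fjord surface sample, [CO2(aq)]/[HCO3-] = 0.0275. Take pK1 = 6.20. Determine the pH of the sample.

From K1 = [H⁺][HCO3-]/[CO2(aq)]:  pH = pK1 − log₁₀([CO2(aq)]/[HCO3-])
log₁₀(0.0275) = -1.561
pH = 6.20 − (-1.561) = 7.76

pH = 7.76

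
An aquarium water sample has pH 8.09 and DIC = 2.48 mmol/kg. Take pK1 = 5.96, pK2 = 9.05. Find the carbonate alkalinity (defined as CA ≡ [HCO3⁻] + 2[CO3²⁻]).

CA = 2.71 mmol/kg

CA = [HCO3⁻] + 2[CO3²⁻] = (α₁ + 2α₂)·DIC
At pH 8.09: [H⁺]/K1 = 10^-2.13 = 0.0074131, K2/[H⁺] = 10^-0.96 = 0.10965
α₁ = 1/(1 + 0.0074131 + 0.10965) = 1/1.1171 = 0.8952; α₂ = α₁·K2/[H⁺] = 0.09816
α₁ + 2α₂ = 1.0915
CA = 1.0915 × 2.48 = 2.71 mmol/kg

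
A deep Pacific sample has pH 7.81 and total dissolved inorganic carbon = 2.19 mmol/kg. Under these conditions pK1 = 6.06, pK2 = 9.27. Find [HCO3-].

α₁ = 1 / (1 + [H⁺]/K1 + K2/[H⁺]) = 1 / (1 + 10^-1.75 + 10^-1.46)
   = 1 / (1 + 0.017783 + 0.034674) = 1/1.0525 = 0.9502
[HCO3⁻] = α₁ × DIC = 0.9502 × 2.19 = 2.08 mmol/kg

[HCO3⁻] = 2.08 mmol/kg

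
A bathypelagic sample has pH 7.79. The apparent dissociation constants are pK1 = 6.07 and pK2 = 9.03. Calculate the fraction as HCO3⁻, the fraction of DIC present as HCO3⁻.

α₁ = 0.929

α₁ = 1 / (1 + [H⁺]/K1 + K2/[H⁺]) = 1 / (1 + 10^-1.72 + 10^-1.24)
   = 1 / (1 + 0.019055 + 0.057544) = 1/1.0766 = 0.9289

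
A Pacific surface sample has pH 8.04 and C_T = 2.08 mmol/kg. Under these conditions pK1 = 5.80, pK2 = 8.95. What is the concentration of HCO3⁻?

[HCO3⁻] = 1.84 mmol/kg

α₁ = 1 / (1 + [H⁺]/K1 + K2/[H⁺]) = 1 / (1 + 10^-2.24 + 10^-0.91)
   = 1 / (1 + 0.0057544 + 0.12303) = 1/1.1288 = 0.8859
[HCO3⁻] = α₁ × DIC = 0.8859 × 2.08 = 1.84 mmol/kg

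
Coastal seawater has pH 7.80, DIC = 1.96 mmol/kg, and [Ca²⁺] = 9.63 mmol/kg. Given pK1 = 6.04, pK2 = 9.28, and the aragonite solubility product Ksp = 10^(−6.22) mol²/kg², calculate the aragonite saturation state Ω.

α₂ = 1 / (1 + [H⁺]/K2 + [H⁺]²/(K1K2)) = 1 / (1 + 10^+1.48 + 10^-0.28)
   = 1 / (1 + 30.200 + 0.52481) = 1/31.724 = 0.03152
[CO3²⁻] = α₂ × DIC = 0.03152 × 1.96 = 0.06178 mmol/kg
Ksp = 10^(−6.22) = 6.026×10^-7
Ω = [Ca²⁺][CO3²⁻]/Ksp = (9.63×10^-3)(6.178×10^-5) / 6.026×10^-7 = 0.987

Ω = 0.987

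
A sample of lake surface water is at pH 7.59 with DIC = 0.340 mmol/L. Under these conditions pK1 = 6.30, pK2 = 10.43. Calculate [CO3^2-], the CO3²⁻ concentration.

[CO3²⁻] = 0.467 μmol/L

α₂ = 1 / (1 + [H⁺]/K2 + [H⁺]²/(K1K2)) = 1 / (1 + 10^+2.84 + 10^+1.55)
   = 1 / (1 + 691.83 + 35.481) = 1/728.31 = 0.001373
[CO3²⁻] = α₂ × DIC = 0.001373 × 0.340 = 0.000467 mmol/L = 0.467 μmol/L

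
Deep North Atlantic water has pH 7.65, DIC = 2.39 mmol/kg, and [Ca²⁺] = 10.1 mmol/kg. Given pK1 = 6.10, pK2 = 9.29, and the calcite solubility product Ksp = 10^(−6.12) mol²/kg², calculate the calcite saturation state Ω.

α₂ = 1 / (1 + [H⁺]/K2 + [H⁺]²/(K1K2)) = 1 / (1 + 10^+1.64 + 10^+0.09)
   = 1 / (1 + 43.652 + 1.2303) = 1/45.882 = 0.02180
[CO3²⁻] = α₂ × DIC = 0.02180 × 2.39 = 0.05209 mmol/kg
Ksp = 10^(−6.12) = 7.586×10^-7
Ω = [Ca²⁺][CO3²⁻]/Ksp = (10.1×10^-3)(5.209×10^-5) / 7.586×10^-7 = 0.694

Ω = 0.694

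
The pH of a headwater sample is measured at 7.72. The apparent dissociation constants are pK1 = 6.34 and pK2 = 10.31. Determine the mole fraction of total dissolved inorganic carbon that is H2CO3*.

α₀ = 1 / (1 + K1/[H⁺] + K1K2/[H⁺]²) = 1 / (1 + 10^+1.38 + 10^-1.21)
   = 1 / (1 + 23.988 + 0.061660) = 1/25.050 = 0.03992

α₀ = 0.0399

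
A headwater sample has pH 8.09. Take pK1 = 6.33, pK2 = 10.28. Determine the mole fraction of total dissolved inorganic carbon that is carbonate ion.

α₂ = 1 / (1 + [H⁺]/K2 + [H⁺]²/(K1K2)) = 1 / (1 + 10^+2.19 + 10^+0.43)
   = 1 / (1 + 154.88 + 2.6915) = 1/158.57 = 0.006306

α₂ = 0.00631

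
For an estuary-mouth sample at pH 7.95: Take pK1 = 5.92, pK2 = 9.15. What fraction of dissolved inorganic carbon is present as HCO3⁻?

α₁ = 1 / (1 + [H⁺]/K1 + K2/[H⁺]) = 1 / (1 + 10^-2.03 + 10^-1.20)
   = 1 / (1 + 0.0093325 + 0.063096) = 1/1.0724 = 0.9325

α₁ = 0.932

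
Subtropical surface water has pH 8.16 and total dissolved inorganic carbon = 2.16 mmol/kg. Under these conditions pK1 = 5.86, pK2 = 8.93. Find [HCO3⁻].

α₁ = 1 / (1 + [H⁺]/K1 + K2/[H⁺]) = 1 / (1 + 10^-2.30 + 10^-0.77)
   = 1 / (1 + 0.0050119 + 0.16982) = 1/1.1748 = 0.8512
[HCO3⁻] = α₁ × DIC = 0.8512 × 2.16 = 1.84 mmol/kg

[HCO3⁻] = 1.84 mmol/kg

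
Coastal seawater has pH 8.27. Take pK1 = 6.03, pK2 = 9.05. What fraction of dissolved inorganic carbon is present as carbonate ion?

α₂ = 0.142

α₂ = 1 / (1 + [H⁺]/K2 + [H⁺]²/(K1K2)) = 1 / (1 + 10^+0.78 + 10^-1.46)
   = 1 / (1 + 6.0256 + 0.034674) = 1/7.0603 = 0.1416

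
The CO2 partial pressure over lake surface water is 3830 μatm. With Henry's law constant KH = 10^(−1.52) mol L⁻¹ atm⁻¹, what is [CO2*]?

KH = 10^(−1.52) = 3.020×10^-2 mol L⁻¹ atm⁻¹
[CO2*] = KH · pCO2 = 3.020×10^-2 × 3830×10^-6 atm = 1.16×10^-4 mol/L

[CO2*] = 116 μmol/L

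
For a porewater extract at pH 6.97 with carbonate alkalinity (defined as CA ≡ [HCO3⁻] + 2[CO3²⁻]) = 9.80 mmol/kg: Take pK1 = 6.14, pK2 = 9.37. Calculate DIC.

DIC = 11.2 mmol/kg

CA = [HCO3⁻] + 2[CO3²⁻] = (α₁ + 2α₂)·DIC
At pH 6.97: [H⁺]/K1 = 10^-0.83 = 0.14791, K2/[H⁺] = 10^-2.40 = 0.0039811
α₁ = 1/(1 + 0.14791 + 0.0039811) = 1/1.1519 = 0.8681; α₂ = α₁·K2/[H⁺] = 0.003456
α₁ + 2α₂ = 0.8750
DIC = CA / (α₁ + 2α₂) = 9.80 / 0.8750 = 11.2 mmol/kg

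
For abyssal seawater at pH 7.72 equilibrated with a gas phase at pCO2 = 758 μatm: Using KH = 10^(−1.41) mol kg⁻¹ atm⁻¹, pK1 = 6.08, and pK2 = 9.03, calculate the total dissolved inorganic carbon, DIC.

DIC = 1.38 mmol/kg

[CO2*] = KH · pCO2 = 10^(−1.41) × 758×10^-6 = 2.949×10^-5 mol/kg
α₀ = 1/(1 + K1/[H⁺] + K1K2/[H⁺]²) = 1/(1 + 10^+1.64 + 10^+0.33) = 0.02137
DIC = [CO2*]/α₀ = 2.949×10^-5 / 0.02137 = 1.38 mmol/kg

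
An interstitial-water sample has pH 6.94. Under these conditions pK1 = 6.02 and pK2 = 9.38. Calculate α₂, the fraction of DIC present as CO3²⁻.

α₂ = 1 / (1 + [H⁺]/K2 + [H⁺]²/(K1K2)) = 1 / (1 + 10^+2.44 + 10^+1.52)
   = 1 / (1 + 275.42 + 33.113) = 1/309.54 = 0.003231

α₂ = 0.00323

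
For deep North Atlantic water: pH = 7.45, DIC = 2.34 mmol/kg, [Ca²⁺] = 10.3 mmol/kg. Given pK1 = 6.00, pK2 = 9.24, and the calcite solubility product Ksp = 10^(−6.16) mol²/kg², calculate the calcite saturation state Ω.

α₂ = 1 / (1 + [H⁺]/K2 + [H⁺]²/(K1K2)) = 1 / (1 + 10^+1.79 + 10^+0.34)
   = 1 / (1 + 61.660 + 2.1878) = 1/64.847 = 0.01542
[CO3²⁻] = α₂ × DIC = 0.01542 × 2.34 = 0.03608 mmol/kg
Ksp = 10^(−6.16) = 6.918×10^-7
Ω = [Ca²⁺][CO3²⁻]/Ksp = (10.3×10^-3)(3.608×10^-5) / 6.918×10^-7 = 0.537

Ω = 0.537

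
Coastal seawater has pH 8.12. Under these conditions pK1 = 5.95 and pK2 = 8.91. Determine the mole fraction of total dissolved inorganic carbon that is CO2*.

α₀ = 1 / (1 + K1/[H⁺] + K1K2/[H⁺]²) = 1 / (1 + 10^+2.17 + 10^+1.38)
   = 1 / (1 + 147.91 + 23.988) = 1/172.90 = 0.005784

α₀ = 0.00578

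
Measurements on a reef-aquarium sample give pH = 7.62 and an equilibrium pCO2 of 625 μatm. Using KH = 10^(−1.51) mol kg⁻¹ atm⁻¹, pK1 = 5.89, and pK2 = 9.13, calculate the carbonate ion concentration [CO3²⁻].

[CO3²⁻] = 0.0321 mmol/kg

[CO2*] = KH · pCO2 = 10^(−1.51) × 625×10^-6 = 1.931×10^-5 mol/kg
α₀ = 1/(1 + K1/[H⁺] + K1K2/[H⁺]²) = 1/(1 + 10^+1.73 + 10^+0.22) = 0.01774
DIC = [CO2*]/α₀ = 1.931×10^-5 / 0.01774 = 1.089 mmol/kg
[CO3²⁻] = α₂·DIC; α₂ = 0.02944, so [CO3²⁻] = 0.02944 × 1.089 = 0.0321 mmol/kg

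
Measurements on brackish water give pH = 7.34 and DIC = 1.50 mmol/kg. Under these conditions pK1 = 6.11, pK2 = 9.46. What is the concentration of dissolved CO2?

[CO2*] = 0.0828 mmol/kg

α₀ = 1 / (1 + K1/[H⁺] + K1K2/[H⁺]²) = 1 / (1 + 10^+1.23 + 10^-0.89)
   = 1 / (1 + 16.982 + 0.12882) = 1/18.111 = 0.05521
[CO2*] = α₀ × DIC = 0.05521 × 1.50 = 0.0828 mmol/kg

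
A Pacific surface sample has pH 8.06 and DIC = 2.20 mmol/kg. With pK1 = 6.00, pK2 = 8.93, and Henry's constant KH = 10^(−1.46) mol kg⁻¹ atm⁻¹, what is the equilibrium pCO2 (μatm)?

pCO2 = 483 μatm

α₀ = 1 / (1 + K1/[H⁺] + K1K2/[H⁺]²) = 1 / (1 + 10^+2.06 + 10^+1.19)
   = 1 / (1 + 114.82 + 15.488) = 1/131.30 = 0.007616
[CO2*] = α₀ × DIC = 0.007616 × 2.20 = 0.01676 mmol/kg = 16.76 μmol/kg
pCO2 = [CO2*]/KH = 1.676×10^-5 / 3.467×10^-2 = 483 μatm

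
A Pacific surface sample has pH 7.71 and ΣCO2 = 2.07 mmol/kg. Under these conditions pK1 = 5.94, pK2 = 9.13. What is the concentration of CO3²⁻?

[CO3²⁻] = 0.0746 mmol/kg

α₂ = 1 / (1 + [H⁺]/K2 + [H⁺]²/(K1K2)) = 1 / (1 + 10^+1.42 + 10^-0.35)
   = 1 / (1 + 26.303 + 0.44668) = 1/27.749 = 0.03604
[CO3²⁻] = α₂ × DIC = 0.03604 × 2.07 = 0.0746 mmol/kg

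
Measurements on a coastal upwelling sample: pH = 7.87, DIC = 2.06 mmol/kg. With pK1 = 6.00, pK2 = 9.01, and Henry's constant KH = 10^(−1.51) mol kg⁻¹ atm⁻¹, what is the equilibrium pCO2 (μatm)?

α₀ = 1 / (1 + K1/[H⁺] + K1K2/[H⁺]²) = 1 / (1 + 10^+1.87 + 10^+0.73)
   = 1 / (1 + 74.131 + 5.3703) = 1/80.501 = 0.01242
[CO2*] = α₀ × DIC = 0.01242 × 2.06 = 0.02559 mmol/kg
pCO2 = [CO2*]/KH = 2.559×10^-5 / 3.090×10^-2 = 828 μatm

pCO2 = 828 μatm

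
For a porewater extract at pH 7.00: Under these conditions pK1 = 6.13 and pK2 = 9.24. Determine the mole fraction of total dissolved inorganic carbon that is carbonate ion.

α₂ = 0.00504

α₂ = 1 / (1 + [H⁺]/K2 + [H⁺]²/(K1K2)) = 1 / (1 + 10^+2.24 + 10^+1.37)
   = 1 / (1 + 173.78 + 23.442) = 1/198.22 = 0.005045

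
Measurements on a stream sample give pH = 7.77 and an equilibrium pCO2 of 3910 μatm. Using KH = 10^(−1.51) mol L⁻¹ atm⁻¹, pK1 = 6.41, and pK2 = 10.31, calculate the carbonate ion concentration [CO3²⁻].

[CO3²⁻] = 7.98 μmol/L

[CO2*] = KH · pCO2 = 10^(−1.51) × 3910×10^-6 = 1.208×10^-4 mol/L
α₀ = 1/(1 + K1/[H⁺] + K1K2/[H⁺]²) = 1/(1 + 10^+1.36 + 10^-1.18) = 0.04171
DIC = [CO2*]/α₀ = 1.208×10^-4 / 0.04171 = 2.897 mmol/L
[CO3²⁻] = α₂·DIC; α₂ = 0.002756, so [CO3²⁻] = 0.002756 × 2.897 = 0.00798 mmol/L = 7.98 μmol/L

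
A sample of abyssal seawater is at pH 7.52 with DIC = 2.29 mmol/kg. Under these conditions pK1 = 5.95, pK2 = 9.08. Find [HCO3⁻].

[HCO3⁻] = 2.17 mmol/kg

α₁ = 1 / (1 + [H⁺]/K1 + K2/[H⁺]) = 1 / (1 + 10^-1.57 + 10^-1.56)
   = 1 / (1 + 0.026915 + 0.027542) = 1/1.0545 = 0.9484
[HCO3⁻] = α₁ × DIC = 0.9484 × 2.29 = 2.17 mmol/kg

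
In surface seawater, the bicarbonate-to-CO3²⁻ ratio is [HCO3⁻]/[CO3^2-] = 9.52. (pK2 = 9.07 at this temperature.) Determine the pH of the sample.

From K2 = [H⁺][CO3^2-]/[HCO3⁻]:  pH = pK2 − log₁₀([HCO3⁻]/[CO3^2-])
log₁₀(9.52) = +0.979
pH = 9.07 − (+0.979) = 8.09

pH = 8.09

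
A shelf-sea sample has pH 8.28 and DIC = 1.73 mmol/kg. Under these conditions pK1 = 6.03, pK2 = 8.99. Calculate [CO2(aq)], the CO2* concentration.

α₀ = 1 / (1 + K1/[H⁺] + K1K2/[H⁺]²) = 1 / (1 + 10^+2.25 + 10^+1.54)
   = 1 / (1 + 177.83 + 34.674) = 1/213.50 = 0.004684
[CO2*] = α₀ × DIC = 0.004684 × 1.73 = 0.00810 mmol/kg = 8.10 μmol/kg

[CO2*] = 8.10 μmol/kg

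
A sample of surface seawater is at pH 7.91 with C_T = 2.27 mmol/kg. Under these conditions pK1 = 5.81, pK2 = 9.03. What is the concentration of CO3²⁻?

[CO3²⁻] = 0.159 mmol/kg

α₂ = 1 / (1 + [H⁺]/K2 + [H⁺]²/(K1K2)) = 1 / (1 + 10^+1.12 + 10^-0.98)
   = 1 / (1 + 13.183 + 0.10471) = 1/14.287 = 0.06999
[CO3²⁻] = α₂ × DIC = 0.06999 × 2.27 = 0.159 mmol/kg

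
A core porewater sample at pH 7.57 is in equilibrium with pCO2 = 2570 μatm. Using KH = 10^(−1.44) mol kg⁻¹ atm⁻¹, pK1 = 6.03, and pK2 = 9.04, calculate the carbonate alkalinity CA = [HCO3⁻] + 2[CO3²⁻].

[CO2*] = KH · pCO2 = 10^(−1.44) × 2570×10^-6 = 9.331×10^-5 mol/kg
α₀ = 1/(1 + K1/[H⁺] + K1K2/[H⁺]²) = 1/(1 + 10^+1.54 + 10^+0.07) = 0.02714
DIC = [CO2*]/α₀ = 9.331×10^-5 / 0.02714 = 3.438 mmol/kg
CA = (α₁ + 2α₂)·DIC = (0.9410 + 2×0.03188) × 3.438 = 3.45 mmol/kg

CA = 3.45 mmol/kg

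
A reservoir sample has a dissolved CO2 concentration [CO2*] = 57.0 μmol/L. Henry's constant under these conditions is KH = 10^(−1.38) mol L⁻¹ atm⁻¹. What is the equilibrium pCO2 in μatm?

pCO2 = 1370 μatm

KH = 10^(−1.38) = 4.169×10^-2 mol L⁻¹ atm⁻¹
pCO2 = [CO2*]/KH = 57.0×10^-6 / 4.169×10^-2 = 1.37×10^-3 atm = 1370 μatm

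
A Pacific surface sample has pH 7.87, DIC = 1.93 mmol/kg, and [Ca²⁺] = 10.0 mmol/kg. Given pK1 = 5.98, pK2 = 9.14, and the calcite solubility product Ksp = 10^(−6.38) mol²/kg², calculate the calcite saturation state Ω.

Ω = 2.33

α₂ = 1 / (1 + [H⁺]/K2 + [H⁺]²/(K1K2)) = 1 / (1 + 10^+1.27 + 10^-0.62)
   = 1 / (1 + 18.621 + 0.23988) = 1/19.861 = 0.05035
[CO3²⁻] = α₂ × DIC = 0.05035 × 1.93 = 0.09718 mmol/kg
Ksp = 10^(−6.38) = 4.169×10^-7
Ω = [Ca²⁺][CO3²⁻]/Ksp = (10.0×10^-3)(9.718×10^-5) / 4.169×10^-7 = 2.33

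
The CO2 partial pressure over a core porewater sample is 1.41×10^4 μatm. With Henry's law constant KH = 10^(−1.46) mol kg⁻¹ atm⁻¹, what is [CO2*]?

[CO2*] = 489 μmol/kg

KH = 10^(−1.46) = 3.467×10^-2 mol kg⁻¹ atm⁻¹
[CO2*] = KH · pCO2 = 3.467×10^-2 × 1.41×10^4×10^-6 atm = 4.89×10^-4 mol/kg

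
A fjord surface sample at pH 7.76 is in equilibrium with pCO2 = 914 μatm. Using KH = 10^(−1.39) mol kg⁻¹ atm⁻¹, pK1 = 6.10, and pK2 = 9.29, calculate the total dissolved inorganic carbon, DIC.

[CO2*] = KH · pCO2 = 10^(−1.39) × 914×10^-6 = 3.723×10^-5 mol/kg
α₀ = 1/(1 + K1/[H⁺] + K1K2/[H⁺]²) = 1/(1 + 10^+1.66 + 10^+0.13) = 0.02081
DIC = [CO2*]/α₀ = 3.723×10^-5 / 0.02081 = 1.79 mmol/kg

DIC = 1.79 mmol/kg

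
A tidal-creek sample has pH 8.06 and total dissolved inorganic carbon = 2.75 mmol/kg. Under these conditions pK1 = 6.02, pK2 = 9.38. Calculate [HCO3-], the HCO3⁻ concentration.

α₁ = 1 / (1 + [H⁺]/K1 + K2/[H⁺]) = 1 / (1 + 10^-2.04 + 10^-1.32)
   = 1 / (1 + 0.0091201 + 0.047863) = 1/1.0570 = 0.9461
[HCO3⁻] = α₁ × DIC = 0.9461 × 2.75 = 2.60 mmol/kg

[HCO3⁻] = 2.60 mmol/kg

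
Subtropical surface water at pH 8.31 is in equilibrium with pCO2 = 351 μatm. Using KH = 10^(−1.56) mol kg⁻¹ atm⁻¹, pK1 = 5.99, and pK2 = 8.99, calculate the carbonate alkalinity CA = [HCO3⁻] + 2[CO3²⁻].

[CO2*] = KH · pCO2 = 10^(−1.56) × 351×10^-6 = 9.667×10^-6 mol/kg
α₀ = 1/(1 + K1/[H⁺] + K1K2/[H⁺]²) = 1/(1 + 10^+2.32 + 10^+1.64) = 0.003944
DIC = [CO2*]/α₀ = 9.667×10^-6 / 0.003944 = 2.451 mmol/kg
CA = (α₁ + 2α₂)·DIC = (0.8239 + 2×0.1721) × 2.451 = 2.86 mmol/kg

CA = 2.86 mmol/kg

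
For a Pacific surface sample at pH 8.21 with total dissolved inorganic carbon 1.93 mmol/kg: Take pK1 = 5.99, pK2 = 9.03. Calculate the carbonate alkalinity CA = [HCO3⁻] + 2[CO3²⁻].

CA = [HCO3⁻] + 2[CO3²⁻] = (α₁ + 2α₂)·DIC
At pH 8.21: [H⁺]/K1 = 10^-2.22 = 0.0060256, K2/[H⁺] = 10^-0.82 = 0.15136
α₁ = 1/(1 + 0.0060256 + 0.15136) = 1/1.1574 = 0.8640; α₂ = α₁·K2/[H⁺] = 0.1308
α₁ + 2α₂ = 1.1256
CA = 1.1256 × 1.93 = 2.17 mmol/kg

CA = 2.17 mmol/kg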